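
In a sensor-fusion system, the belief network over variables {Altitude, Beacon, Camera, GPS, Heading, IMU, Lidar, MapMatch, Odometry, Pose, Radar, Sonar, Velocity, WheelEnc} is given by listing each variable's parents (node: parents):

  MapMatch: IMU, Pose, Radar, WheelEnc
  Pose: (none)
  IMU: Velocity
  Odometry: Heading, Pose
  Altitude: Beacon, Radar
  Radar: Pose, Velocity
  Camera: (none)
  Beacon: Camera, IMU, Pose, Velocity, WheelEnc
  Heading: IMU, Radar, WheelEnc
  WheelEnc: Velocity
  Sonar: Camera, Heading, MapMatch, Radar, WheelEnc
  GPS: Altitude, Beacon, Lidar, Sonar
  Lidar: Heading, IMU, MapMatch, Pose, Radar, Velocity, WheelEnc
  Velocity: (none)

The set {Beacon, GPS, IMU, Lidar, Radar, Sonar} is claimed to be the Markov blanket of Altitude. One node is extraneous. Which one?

By definition, MB(Altitude) is built from Altitude's parents, Altitude's children, and the co-parents of Altitude.
Parents of Altitude: Beacon, Radar.
Altitude's children: GPS.
Co-parents of Altitude (other parents of its children):
  GPS: Beacon, Lidar, Sonar
MB(Altitude) = {Beacon, GPS, Lidar, Radar, Sonar}.
IMU is neither a parent, child, nor co-parent of Altitude, so it does not belong.

IMU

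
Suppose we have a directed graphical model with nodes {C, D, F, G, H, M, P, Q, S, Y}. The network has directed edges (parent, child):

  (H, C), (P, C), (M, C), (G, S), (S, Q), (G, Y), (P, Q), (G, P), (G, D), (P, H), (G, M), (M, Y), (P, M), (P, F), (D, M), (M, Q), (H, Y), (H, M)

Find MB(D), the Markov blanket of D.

A node's Markov blanket = Pa ∪ Ch ∪ (parents of Ch other than the node itself).
Parents of D: G.
Children of D: M.
Parents of each child, excluding D:
  parents(M) \ {D} = {G, H, P}.
MB(D) = {G, H, M, P}.

{G, H, M, P}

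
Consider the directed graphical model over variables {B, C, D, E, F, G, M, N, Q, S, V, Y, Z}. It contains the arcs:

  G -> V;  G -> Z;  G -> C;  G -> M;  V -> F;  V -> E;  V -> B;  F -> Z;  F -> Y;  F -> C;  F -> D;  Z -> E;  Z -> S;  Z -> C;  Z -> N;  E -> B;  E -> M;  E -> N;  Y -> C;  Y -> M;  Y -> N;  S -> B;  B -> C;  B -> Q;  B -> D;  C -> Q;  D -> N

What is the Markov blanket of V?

Recall MB(v) = parents ∪ children ∪ spouses, where spouses are the other parents of v's children.
Pa(V) = {G}.
V has children B, E, F.
Parents of each child, excluding V:
  F: no additional parents.
  E's other parent is Z.
  B's other parents are E, S.
So the Markov blanket of V is {B, E, F, G, S, Z}.

{B, E, F, G, S, Z}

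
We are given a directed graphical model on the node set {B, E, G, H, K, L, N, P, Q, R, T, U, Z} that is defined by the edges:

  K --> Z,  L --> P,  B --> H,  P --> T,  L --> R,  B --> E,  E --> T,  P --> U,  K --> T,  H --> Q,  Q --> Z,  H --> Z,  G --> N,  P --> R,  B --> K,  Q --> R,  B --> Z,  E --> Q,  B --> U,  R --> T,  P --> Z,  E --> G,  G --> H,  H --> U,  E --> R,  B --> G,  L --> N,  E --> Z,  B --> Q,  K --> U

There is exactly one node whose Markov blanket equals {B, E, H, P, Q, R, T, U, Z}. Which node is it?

K

The target node must have every member of {B, E, H, P, Q, R, T, U, Z} as a parent, child, or co-parent, and no others.
Parents of K: B; children: T, U, Z; co-parents: B, E, H, P, Q, R.
These exactly cover the given set, so the node is K.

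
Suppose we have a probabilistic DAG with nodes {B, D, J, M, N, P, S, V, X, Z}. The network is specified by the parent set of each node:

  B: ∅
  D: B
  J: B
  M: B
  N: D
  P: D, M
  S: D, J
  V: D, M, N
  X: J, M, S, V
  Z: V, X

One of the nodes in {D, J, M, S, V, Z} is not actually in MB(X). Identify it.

D

The Markov blanket of a node is its parents, its children, and the other parents of its children.
Children of X: Z.
Parents of X: J, M, S, V.
Co-parents of X (other parents of its children):
  Z: V
MB(X) = {J, M, S, V, Z}.
D is neither a parent, child, nor co-parent of X, so it does not belong.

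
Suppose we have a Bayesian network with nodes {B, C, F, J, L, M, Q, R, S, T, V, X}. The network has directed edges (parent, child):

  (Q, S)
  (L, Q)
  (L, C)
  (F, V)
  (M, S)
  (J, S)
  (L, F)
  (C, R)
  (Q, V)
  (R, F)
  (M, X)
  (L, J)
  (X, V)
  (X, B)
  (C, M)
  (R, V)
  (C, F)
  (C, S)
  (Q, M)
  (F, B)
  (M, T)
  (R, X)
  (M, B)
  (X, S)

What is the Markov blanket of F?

F's parents: C, L, R.
Children of F: B, V.
Other parents of F's children:
  B: M, X
  V: Q, R, X
So the Markov blanket of F is {B, C, L, M, Q, R, V, X}.

{B, C, L, M, Q, R, V, X}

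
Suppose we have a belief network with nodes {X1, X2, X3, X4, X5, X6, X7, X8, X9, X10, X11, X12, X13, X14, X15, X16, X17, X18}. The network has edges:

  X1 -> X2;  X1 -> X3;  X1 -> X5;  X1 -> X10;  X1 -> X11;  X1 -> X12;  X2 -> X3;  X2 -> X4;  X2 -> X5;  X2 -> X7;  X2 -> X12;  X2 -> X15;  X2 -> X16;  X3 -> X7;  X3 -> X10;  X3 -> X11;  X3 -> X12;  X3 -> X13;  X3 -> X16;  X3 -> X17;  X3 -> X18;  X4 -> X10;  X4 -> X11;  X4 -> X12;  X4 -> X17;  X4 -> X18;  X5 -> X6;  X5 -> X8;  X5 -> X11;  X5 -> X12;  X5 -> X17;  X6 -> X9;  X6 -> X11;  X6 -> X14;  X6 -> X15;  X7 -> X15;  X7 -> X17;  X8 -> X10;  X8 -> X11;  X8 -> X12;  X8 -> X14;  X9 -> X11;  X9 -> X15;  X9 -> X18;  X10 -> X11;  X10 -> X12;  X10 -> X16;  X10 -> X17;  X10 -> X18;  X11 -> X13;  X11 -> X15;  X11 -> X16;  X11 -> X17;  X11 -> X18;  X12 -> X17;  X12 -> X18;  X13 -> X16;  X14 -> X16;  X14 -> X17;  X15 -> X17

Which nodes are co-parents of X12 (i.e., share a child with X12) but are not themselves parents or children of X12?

Children of X12: X17, X18.
  X17: X3, X4, X5, X7, X10, X11, X14, X15
  X18: X3, X4, X9, X10, X11
Excluding nodes already adjacent to X12 (X1, X2, X3, X4, X5, X8, X10, X17, X18), the co-parent-only contribution is {X7, X9, X11, X14, X15}.

{X7, X9, X11, X14, X15}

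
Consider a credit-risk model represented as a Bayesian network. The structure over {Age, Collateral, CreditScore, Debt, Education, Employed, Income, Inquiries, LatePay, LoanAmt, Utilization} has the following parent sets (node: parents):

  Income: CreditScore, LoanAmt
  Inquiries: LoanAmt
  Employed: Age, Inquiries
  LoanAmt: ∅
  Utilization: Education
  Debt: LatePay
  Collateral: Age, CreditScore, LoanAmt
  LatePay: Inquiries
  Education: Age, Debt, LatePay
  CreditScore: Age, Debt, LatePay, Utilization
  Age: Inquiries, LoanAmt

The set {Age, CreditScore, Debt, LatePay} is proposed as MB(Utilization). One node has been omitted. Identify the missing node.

Education

A node's Markov blanket = Pa ∪ Ch ∪ (parents of Ch other than the node itself).
Parents of Utilization: Education.
Ch(Utilization) = {CreditScore}.
For each child, the remaining parents (spouses of Utilization):
  CreditScore: Age, Debt, LatePay
MB(Utilization) = {Age, CreditScore, Debt, Education, LatePay}.
Comparing with the claimed set, Education is missing.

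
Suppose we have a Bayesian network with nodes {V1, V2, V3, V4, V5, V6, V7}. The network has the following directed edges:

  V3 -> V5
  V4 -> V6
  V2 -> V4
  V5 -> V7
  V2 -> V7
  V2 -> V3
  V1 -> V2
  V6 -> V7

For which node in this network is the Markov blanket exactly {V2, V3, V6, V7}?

The target node must have every member of {V2, V3, V6, V7} as a parent, child, or co-parent, and no others.
Parents of V5: V3; children: V7; co-parents: V2, V6.
These exactly cover the given set, so the node is V5.

V5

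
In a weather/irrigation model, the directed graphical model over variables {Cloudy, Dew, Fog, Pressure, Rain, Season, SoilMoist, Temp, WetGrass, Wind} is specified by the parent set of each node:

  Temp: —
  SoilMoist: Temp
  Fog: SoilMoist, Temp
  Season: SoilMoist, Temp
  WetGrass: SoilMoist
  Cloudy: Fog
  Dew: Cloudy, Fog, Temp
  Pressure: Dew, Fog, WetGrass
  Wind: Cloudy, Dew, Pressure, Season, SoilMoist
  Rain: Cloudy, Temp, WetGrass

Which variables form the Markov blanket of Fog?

{Cloudy, Dew, Pressure, SoilMoist, Temp, WetGrass}

By definition, MB(Fog) is built from Fog's parents, Fog's children, and the co-parents of Fog.
Parents of Fog: SoilMoist, Temp.
Fog has children Cloudy, Dew, Pressure.
Other parents of Fog's children:
  Cloudy: —
  Dew: Cloudy, Temp
  Pressure: Dew, WetGrass
Union: {SoilMoist, Temp} ∪ {Cloudy, Dew, Pressure} ∪ {Cloudy, Dew, Temp, WetGrass} = {Cloudy, Dew, Pressure, SoilMoist, Temp, WetGrass}.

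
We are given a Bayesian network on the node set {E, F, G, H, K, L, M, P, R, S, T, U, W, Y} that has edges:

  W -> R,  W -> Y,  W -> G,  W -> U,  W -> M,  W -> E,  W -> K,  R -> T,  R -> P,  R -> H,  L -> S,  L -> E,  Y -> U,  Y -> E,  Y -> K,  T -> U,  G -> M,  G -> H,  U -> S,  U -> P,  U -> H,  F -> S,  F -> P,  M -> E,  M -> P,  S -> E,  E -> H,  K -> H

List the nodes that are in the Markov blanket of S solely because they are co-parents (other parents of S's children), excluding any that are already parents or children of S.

Children of S: E.
  E's other parents are L, M, W, Y.
Excluding nodes already adjacent to S (E, F, L, U), the co-parent-only contribution is {M, W, Y}.

{M, W, Y}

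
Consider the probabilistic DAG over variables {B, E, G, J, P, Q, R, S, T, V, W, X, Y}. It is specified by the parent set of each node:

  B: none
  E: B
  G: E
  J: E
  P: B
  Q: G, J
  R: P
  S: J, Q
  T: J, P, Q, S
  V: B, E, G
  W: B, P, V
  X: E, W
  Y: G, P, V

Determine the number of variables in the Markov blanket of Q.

A node's Markov blanket = Pa ∪ Ch ∪ (parents of Ch other than the node itself).
Q's parents: G, J.
Q has children S, T.
For each child, the remaining parents (spouses of Q):
  S also has parent J.
  parents(T) \ {Q} = {J, P, S}.
MB(Q) = {G, J, P, S, T}, which has 5 nodes.

5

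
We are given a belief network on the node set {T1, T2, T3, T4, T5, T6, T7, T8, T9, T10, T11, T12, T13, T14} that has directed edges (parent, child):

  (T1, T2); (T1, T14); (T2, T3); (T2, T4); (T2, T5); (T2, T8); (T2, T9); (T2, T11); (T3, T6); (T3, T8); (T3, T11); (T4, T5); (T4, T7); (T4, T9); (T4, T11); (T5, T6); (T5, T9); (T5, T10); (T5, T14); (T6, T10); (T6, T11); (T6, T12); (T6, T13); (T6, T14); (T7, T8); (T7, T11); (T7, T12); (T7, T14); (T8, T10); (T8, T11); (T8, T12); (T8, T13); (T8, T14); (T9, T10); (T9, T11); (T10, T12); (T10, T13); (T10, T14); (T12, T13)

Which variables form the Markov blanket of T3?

{T2, T4, T5, T6, T7, T8, T9, T11}

Ch(T3) = {T6, T8, T11}.
Parents of T3: T2.
Parents of each child, excluding T3:
  T6's other parent is T5.
  parents(T8) \ {T3} = {T2, T7}.
  parents(T11) \ {T3} = {T2, T4, T6, T7, T8, T9}.
Union: {T2} ∪ {T6, T8, T11} ∪ {T2, T4, T5, T6, T7, T8, T9} = {T2, T4, T5, T6, T7, T8, T9, T11}.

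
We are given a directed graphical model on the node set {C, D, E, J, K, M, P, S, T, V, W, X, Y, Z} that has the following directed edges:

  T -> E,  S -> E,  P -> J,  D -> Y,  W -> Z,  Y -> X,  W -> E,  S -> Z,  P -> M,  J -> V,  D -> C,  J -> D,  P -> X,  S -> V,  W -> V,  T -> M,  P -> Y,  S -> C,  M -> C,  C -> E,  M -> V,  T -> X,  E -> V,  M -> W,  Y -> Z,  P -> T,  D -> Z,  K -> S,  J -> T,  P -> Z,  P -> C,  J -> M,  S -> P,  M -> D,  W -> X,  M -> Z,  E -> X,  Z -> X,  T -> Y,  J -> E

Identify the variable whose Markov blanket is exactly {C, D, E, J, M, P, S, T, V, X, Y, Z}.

The target node must have every member of {C, D, E, J, M, P, S, T, V, X, Y, Z} as a parent, child, or co-parent, and no others.
Parents of W: M; children: E, V, X, Z; co-parents: C, D, E, J, M, P, S, T, Y, Z.
These exactly cover the given set, so the node is W.

W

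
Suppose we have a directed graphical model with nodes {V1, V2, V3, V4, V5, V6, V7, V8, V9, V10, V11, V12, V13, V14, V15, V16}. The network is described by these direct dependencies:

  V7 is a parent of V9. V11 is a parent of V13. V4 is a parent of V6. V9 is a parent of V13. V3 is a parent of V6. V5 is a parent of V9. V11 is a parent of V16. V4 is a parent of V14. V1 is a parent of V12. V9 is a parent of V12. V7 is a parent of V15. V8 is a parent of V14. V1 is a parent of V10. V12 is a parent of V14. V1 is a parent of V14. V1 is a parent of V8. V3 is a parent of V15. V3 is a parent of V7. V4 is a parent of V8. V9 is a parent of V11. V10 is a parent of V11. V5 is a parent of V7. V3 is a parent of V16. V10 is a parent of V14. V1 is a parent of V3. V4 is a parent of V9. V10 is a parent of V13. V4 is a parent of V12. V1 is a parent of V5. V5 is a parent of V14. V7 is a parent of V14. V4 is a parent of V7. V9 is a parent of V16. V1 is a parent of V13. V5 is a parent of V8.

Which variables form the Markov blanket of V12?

A node's Markov blanket = Pa ∪ Ch ∪ (parents of Ch other than the node itself).
V12 has parents V1, V4, V9.
Children of V12: V14.
Co-parents of V12 (other parents of its children):
  parents(V14) \ {V12} = {V1, V4, V5, V7, V8, V10}.
Union: {V1, V4, V9} ∪ {V14} ∪ {V1, V4, V5, V7, V8, V10} = {V1, V4, V5, V7, V8, V9, V10, V14}.

{V1, V4, V5, V7, V8, V9, V10, V14}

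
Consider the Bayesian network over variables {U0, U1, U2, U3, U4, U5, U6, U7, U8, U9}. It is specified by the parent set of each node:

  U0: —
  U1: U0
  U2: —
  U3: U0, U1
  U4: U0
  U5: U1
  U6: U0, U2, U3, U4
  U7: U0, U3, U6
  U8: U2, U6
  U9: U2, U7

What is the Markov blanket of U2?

{U0, U3, U4, U6, U7, U8, U9}

U2's parents: none.
Children of U2: U6, U8, U9.
Co-parents of U2 (other parents of its children):
  parents(U6) \ {U2} = {U0, U3, U4}.
  U8 also has parent U6.
  U9's other parent is U7.
So the Markov blanket of U2 is {U0, U3, U4, U6, U7, U8, U9}.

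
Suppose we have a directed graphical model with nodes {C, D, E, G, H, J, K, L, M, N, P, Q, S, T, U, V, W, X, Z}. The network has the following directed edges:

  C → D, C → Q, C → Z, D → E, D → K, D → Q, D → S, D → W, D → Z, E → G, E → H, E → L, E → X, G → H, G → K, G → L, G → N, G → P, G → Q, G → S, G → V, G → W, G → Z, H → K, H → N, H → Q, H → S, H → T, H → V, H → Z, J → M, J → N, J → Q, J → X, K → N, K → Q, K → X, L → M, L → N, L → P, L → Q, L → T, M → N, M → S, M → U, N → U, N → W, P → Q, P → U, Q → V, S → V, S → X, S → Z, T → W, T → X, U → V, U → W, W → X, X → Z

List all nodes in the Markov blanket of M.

{D, G, H, J, K, L, N, P, S, U}

By definition, MB(M) is built from M's parents, M's children, and the co-parents of M.
M's parents: J, L.
Children of M: N, S, U.
Co-parents of M (other parents of its children):
  parents(N) \ {M} = {G, H, J, K, L}.
  parents(S) \ {M} = {D, G, H}.
  parents(U) \ {M} = {N, P}.
Taking the union gives {D, G, H, J, K, L, N, P, S, U}.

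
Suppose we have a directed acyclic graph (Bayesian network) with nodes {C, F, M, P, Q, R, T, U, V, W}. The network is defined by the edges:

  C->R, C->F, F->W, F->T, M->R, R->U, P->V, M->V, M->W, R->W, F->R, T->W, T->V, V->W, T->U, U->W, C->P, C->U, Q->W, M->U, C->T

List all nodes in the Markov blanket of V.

Children of V: W.
V has parents M, P, T.
For each child, the remaining parents (spouses of V):
  parents(W) \ {V} = {F, M, Q, R, T, U}.
MB(V) = {F, M, P, Q, R, T, U, W}.

{F, M, P, Q, R, T, U, W}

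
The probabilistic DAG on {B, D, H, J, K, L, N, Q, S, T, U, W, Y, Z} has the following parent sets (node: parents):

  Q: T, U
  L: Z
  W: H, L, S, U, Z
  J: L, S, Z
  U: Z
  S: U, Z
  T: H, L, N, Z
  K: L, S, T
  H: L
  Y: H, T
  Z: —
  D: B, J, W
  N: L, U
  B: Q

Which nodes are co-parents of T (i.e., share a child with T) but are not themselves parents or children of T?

{S, U}

Children of T: K, Q, Y.
  parents(Q) \ {T} = {U}.
  Y's other parent is H.
  parents(K) \ {T} = {L, S}.
Excluding nodes already adjacent to T (H, K, L, N, Q, Y, Z), the co-parent-only contribution is {S, U}.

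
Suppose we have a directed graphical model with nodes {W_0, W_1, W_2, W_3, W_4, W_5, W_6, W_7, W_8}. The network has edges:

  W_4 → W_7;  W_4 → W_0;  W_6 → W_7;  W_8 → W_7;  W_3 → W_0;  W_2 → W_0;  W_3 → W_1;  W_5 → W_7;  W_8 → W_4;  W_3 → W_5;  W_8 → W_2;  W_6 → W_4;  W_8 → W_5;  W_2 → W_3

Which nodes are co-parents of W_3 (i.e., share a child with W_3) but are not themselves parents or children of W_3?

Children of W_3: W_0, W_1, W_5.
  W_1: —
  W_5: W_8
  W_0: W_2, W_4
Excluding nodes already adjacent to W_3 (W_0, W_1, W_2, W_5), the co-parent-only contribution is {W_4, W_8}.

{W_4, W_8}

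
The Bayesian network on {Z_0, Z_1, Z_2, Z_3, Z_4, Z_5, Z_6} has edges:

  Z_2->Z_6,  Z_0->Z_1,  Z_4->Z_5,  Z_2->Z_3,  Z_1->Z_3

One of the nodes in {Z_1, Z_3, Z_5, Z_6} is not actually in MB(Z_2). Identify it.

Z_2 has children Z_3, Z_6.
Z_2's parents: none.
Co-parents of Z_2 (other parents of its children):
  Z_3: Z_1
  Z_6: —
MB(Z_2) = {Z_1, Z_3, Z_6}.
Z_5 is neither a parent, child, nor co-parent of Z_2, so it does not belong.

Z_5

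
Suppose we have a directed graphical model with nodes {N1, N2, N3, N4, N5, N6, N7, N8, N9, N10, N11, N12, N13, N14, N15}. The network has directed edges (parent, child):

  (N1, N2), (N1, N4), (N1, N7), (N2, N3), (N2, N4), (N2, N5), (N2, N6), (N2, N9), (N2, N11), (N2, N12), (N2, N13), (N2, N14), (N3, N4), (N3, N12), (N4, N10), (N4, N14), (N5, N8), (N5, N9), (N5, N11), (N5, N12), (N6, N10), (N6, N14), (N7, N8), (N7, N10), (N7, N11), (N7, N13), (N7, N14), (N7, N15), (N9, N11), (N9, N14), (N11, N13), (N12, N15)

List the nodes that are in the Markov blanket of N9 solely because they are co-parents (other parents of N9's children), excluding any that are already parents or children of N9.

{N4, N6, N7}

Children of N9: N11, N14.
  N11: N2, N5, N7
  N14: N2, N4, N6, N7
Excluding nodes already adjacent to N9 (N2, N5, N11, N14), the co-parent-only contribution is {N4, N6, N7}.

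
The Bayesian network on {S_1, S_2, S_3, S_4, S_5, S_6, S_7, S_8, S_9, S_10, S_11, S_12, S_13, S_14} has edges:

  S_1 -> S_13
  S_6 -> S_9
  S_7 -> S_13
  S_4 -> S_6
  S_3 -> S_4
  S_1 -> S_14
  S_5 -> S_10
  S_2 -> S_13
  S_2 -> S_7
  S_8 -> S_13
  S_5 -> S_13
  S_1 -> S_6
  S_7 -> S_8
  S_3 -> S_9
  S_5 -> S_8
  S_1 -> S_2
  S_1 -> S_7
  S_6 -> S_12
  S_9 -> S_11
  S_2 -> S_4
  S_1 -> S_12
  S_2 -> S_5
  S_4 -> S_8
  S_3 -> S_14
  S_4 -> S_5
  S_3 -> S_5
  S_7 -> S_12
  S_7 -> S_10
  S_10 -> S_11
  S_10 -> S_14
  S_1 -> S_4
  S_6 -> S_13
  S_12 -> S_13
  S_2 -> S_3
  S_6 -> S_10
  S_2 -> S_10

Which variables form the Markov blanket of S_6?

Recall MB(v) = parents ∪ children ∪ spouses, where spouses are the other parents of v's children.
Pa(S_6) = {S_1, S_4}.
Ch(S_6) = {S_9, S_10, S_12, S_13}.
For each child, the remaining parents (spouses of S_6):
  S_9's other parent is S_3.
  parents(S_10) \ {S_6} = {S_2, S_5, S_7}.
  S_12 also has parents S_1, S_7.
  parents(S_13) \ {S_6} = {S_1, S_2, S_5, S_7, S_8, S_12}.
MB(S_6) = {S_1, S_2, S_3, S_4, S_5, S_7, S_8, S_9, S_10, S_12, S_13}.

{S_1, S_2, S_3, S_4, S_5, S_7, S_8, S_9, S_10, S_12, S_13}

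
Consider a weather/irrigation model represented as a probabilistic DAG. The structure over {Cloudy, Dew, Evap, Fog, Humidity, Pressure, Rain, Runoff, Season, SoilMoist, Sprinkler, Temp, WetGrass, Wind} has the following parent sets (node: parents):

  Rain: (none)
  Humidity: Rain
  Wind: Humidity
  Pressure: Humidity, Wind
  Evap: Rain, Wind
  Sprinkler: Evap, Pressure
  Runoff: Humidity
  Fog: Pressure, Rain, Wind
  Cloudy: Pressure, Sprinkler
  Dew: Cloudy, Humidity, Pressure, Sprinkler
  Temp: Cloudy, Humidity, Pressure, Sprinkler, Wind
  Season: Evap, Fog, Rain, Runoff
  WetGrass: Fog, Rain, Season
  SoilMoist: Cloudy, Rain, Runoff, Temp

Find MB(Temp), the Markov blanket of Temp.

{Cloudy, Humidity, Pressure, Rain, Runoff, SoilMoist, Sprinkler, Wind}

By definition, MB(Temp) is built from Temp's parents, Temp's children, and the co-parents of Temp.
Pa(Temp) = {Cloudy, Humidity, Pressure, Sprinkler, Wind}.
Temp has child SoilMoist.
Co-parents of Temp (other parents of its children):
  SoilMoist: Cloudy, Rain, Runoff
Union: {Cloudy, Humidity, Pressure, Sprinkler, Wind} ∪ {SoilMoist} ∪ {Cloudy, Rain, Runoff} = {Cloudy, Humidity, Pressure, Rain, Runoff, SoilMoist, Sprinkler, Wind}.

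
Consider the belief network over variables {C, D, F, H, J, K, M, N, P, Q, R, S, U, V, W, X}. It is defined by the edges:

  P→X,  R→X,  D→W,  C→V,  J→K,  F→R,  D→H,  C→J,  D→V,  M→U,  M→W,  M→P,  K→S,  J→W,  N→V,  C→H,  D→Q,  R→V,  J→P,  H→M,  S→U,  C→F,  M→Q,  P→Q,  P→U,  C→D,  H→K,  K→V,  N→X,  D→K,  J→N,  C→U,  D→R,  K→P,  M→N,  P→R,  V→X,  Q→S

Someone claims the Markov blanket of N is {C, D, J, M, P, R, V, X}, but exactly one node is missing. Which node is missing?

Parents of N: J, M.
Children of N: V, X.
For each child, the remaining parents (spouses of N):
  parents(V) \ {N} = {C, D, K, R}.
  parents(X) \ {N} = {P, R, V}.
MB(N) = {C, D, J, K, M, P, R, V, X}.
Comparing with the claimed set, K is missing.

K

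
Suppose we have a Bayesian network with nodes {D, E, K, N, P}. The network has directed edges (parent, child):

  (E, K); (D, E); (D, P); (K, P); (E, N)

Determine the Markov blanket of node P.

The Markov blanket of a node is its parents, its children, and the other parents of its children.
Pa(P) = {D, K}.
Ch(P) = {}.
With no children, P has no spouses; the co-parent set is empty.
Union: {D, K} ∪ {} ∪ {} = {D, K}.

{D, K}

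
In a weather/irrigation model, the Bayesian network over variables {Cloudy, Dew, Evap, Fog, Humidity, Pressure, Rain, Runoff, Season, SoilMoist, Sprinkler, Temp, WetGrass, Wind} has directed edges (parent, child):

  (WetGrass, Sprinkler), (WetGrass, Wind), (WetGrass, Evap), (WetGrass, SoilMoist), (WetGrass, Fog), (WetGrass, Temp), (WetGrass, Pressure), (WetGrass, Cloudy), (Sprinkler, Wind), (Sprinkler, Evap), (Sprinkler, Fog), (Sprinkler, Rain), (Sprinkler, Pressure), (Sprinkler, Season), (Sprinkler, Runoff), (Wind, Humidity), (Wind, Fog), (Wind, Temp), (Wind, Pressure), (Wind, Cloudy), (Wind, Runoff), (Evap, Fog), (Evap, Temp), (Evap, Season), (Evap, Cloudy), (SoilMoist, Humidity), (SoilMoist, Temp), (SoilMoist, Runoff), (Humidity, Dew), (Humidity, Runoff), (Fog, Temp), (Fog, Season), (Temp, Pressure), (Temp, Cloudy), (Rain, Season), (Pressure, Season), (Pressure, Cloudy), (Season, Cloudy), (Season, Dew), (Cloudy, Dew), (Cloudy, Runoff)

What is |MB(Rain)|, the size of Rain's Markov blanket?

5

By definition, MB(Rain) is built from Rain's parents, Rain's children, and the co-parents of Rain.
Parents of Rain: Sprinkler.
Rain's children: Season.
Other parents of Rain's children:
  Season: Evap, Fog, Pressure, Sprinkler
MB(Rain) = {Evap, Fog, Pressure, Season, Sprinkler}, which has 5 nodes.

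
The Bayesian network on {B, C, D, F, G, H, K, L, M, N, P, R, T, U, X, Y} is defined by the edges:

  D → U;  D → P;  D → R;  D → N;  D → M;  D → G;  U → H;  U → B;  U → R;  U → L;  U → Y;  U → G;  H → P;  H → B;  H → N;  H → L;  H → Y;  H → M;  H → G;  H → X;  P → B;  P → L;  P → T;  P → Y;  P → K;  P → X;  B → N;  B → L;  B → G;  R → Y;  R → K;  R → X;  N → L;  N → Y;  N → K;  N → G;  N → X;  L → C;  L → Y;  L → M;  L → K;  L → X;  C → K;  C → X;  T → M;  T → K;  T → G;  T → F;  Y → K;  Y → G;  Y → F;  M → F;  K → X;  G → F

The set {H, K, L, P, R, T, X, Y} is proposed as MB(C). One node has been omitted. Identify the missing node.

N

Pa(C) = {L}.
Ch(C) = {K, X}.
Co-parents of C (other parents of its children):
  K also has parents L, N, P, R, T, Y.
  X's other parents are H, K, L, N, P, R.
MB(C) = {H, K, L, N, P, R, T, X, Y}.
Comparing with the claimed set, N is missing.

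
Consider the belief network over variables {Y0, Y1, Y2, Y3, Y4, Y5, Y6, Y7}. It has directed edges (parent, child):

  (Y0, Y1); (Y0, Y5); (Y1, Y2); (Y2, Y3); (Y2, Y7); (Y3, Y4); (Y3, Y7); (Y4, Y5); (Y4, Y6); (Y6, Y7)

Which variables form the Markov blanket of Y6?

{Y2, Y3, Y4, Y7}

By definition, MB(Y6) is built from Y6's parents, Y6's children, and the co-parents of Y6.
Y6 has parent Y4.
Children of Y6: Y7.
Other parents of Y6's children:
  Y7's other parents are Y2, Y3.
So the Markov blanket of Y6 is {Y2, Y3, Y4, Y7}.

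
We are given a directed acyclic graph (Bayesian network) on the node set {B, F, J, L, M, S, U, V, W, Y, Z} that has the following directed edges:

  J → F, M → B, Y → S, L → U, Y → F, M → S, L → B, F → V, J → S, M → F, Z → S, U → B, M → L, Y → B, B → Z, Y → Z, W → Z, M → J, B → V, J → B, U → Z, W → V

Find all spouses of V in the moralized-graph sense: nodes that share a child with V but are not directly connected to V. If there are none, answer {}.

{}

V has no children, so it has no co-parents. The set is empty.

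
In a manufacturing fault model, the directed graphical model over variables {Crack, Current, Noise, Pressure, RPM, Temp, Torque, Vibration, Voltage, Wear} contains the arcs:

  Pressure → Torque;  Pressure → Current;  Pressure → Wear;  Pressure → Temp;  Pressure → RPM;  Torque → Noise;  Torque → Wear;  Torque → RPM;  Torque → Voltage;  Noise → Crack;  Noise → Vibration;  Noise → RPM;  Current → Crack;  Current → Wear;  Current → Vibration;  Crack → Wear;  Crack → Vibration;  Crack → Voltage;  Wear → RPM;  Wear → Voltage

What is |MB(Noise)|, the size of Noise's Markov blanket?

By definition, MB(Noise) is built from Noise's parents, Noise's children, and the co-parents of Noise.
Parents of Noise: Torque.
Ch(Noise) = {Crack, RPM, Vibration}.
For each child, the remaining parents (spouses of Noise):
  Crack's other parent is Current.
  Vibration's other parents are Crack, Current.
  parents(RPM) \ {Noise} = {Pressure, Torque, Wear}.
MB(Noise) = {Crack, Current, Pressure, RPM, Torque, Vibration, Wear}, which has 7 nodes.

7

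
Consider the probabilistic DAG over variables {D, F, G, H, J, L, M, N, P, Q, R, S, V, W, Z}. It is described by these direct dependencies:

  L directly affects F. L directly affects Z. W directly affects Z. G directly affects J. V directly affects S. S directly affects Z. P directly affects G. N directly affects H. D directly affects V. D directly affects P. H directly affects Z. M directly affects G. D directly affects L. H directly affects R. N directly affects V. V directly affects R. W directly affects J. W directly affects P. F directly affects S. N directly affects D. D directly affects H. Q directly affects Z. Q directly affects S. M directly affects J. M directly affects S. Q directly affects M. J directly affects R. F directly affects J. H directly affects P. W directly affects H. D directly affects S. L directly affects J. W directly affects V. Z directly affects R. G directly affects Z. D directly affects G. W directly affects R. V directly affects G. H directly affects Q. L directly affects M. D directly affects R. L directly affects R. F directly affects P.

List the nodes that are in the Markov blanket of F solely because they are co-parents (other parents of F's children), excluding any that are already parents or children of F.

{D, G, H, M, Q, V, W}

Children of F: J, P, S.
  parents(P) \ {F} = {D, H, W}.
  S's other parents are D, M, Q, V.
  J's other parents are G, L, M, W.
Excluding nodes already adjacent to F (J, L, P, S), the co-parent-only contribution is {D, G, H, M, Q, V, W}.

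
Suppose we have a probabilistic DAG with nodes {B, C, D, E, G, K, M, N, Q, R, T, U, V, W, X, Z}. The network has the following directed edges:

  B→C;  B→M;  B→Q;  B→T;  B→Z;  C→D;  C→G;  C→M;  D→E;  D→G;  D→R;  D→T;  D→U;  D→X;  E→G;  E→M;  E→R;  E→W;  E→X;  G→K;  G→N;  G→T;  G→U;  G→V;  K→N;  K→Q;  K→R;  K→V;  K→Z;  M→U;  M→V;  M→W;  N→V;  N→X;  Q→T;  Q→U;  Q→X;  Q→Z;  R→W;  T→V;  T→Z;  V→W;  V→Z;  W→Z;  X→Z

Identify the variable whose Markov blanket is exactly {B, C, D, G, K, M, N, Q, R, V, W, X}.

E

The target node must have every member of {B, C, D, G, K, M, N, Q, R, V, W, X} as a parent, child, or co-parent, and no others.
Parents of E: D; children: G, M, R, W, X; co-parents: B, C, D, K, M, N, Q, R, V.
These exactly cover the given set, so the node is E.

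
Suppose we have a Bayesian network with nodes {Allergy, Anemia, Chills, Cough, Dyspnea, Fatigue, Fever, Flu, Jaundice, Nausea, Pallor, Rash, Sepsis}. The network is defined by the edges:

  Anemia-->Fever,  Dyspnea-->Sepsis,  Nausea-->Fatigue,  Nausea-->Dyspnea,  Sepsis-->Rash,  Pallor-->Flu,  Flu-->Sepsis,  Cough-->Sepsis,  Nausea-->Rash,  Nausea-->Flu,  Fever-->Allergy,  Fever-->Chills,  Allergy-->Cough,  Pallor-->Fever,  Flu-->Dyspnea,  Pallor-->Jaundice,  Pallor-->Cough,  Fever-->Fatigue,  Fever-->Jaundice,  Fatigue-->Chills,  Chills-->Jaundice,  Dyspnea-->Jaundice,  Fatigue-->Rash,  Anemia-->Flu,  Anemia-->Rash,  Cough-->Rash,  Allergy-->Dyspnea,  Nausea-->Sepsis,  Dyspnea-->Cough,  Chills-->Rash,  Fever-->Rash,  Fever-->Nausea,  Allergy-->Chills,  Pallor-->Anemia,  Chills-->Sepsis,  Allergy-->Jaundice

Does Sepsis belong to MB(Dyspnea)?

Sepsis is a child of Dyspnea.
So Sepsis ∈ MB(Dyspnea).

Yes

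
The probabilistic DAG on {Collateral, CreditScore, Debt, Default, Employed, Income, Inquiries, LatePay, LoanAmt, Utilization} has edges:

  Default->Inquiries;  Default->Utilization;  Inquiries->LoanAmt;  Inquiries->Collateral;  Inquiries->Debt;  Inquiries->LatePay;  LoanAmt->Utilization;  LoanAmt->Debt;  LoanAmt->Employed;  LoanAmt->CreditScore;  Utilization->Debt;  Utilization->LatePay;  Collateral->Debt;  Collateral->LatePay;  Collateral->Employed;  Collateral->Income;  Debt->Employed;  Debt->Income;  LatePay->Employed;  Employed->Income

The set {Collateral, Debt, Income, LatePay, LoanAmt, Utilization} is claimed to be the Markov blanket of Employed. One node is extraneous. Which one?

Utilization

Employed has parents Collateral, Debt, LatePay, LoanAmt.
Employed's children: Income.
Parents of each child, excluding Employed:
  Income: Collateral, Debt
MB(Employed) = {Collateral, Debt, Income, LatePay, LoanAmt}.
Utilization is neither a parent, child, nor co-parent of Employed, so it does not belong.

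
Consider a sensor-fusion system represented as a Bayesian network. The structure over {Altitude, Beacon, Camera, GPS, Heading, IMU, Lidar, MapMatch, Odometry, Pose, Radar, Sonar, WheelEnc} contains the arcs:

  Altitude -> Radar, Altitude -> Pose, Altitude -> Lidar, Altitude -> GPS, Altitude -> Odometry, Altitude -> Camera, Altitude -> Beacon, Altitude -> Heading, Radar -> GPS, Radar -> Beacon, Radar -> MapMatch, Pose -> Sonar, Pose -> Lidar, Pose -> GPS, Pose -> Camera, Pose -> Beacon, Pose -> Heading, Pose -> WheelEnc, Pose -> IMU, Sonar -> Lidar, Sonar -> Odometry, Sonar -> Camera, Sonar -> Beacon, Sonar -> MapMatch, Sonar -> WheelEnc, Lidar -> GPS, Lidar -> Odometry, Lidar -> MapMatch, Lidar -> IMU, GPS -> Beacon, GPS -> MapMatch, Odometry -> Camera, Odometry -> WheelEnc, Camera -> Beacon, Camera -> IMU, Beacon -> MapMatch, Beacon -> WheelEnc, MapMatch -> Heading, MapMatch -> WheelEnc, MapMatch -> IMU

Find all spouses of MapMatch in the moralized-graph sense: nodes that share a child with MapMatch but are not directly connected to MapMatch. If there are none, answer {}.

Children of MapMatch: Heading, IMU, WheelEnc.
  Heading: Altitude, Pose
  WheelEnc: Beacon, Odometry, Pose, Sonar
  IMU: Camera, Lidar, Pose
Excluding nodes already adjacent to MapMatch (Beacon, GPS, Heading, IMU, Lidar, Radar, Sonar, WheelEnc), the co-parent-only contribution is {Altitude, Camera, Odometry, Pose}.

{Altitude, Camera, Odometry, Pose}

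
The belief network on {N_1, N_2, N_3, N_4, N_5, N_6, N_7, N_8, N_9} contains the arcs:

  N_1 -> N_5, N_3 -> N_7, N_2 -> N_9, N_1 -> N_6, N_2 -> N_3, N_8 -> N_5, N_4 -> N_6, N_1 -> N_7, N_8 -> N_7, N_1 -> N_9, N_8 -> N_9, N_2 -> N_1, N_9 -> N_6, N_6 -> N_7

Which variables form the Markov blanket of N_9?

{N_1, N_2, N_4, N_6, N_8}

Recall MB(v) = parents ∪ children ∪ spouses, where spouses are the other parents of v's children.
N_9's parents: N_1, N_2, N_8.
N_9's children: N_6.
For each child, the remaining parents (spouses of N_9):
  N_6 also has parents N_1, N_4.
Taking the union gives {N_1, N_2, N_4, N_6, N_8}.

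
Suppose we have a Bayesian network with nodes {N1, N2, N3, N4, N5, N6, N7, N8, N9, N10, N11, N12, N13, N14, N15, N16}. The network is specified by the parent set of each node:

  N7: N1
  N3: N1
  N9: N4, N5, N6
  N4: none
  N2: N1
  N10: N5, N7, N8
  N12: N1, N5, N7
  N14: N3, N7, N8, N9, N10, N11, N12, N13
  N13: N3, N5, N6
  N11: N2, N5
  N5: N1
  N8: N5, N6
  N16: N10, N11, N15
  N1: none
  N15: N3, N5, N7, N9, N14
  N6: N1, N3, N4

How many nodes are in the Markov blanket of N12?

10

Parents of N12: N1, N5, N7.
N12's children: N14.
Co-parents of N12 (other parents of its children):
  parents(N14) \ {N12} = {N3, N7, N8, N9, N10, N11, N13}.
MB(N12) = {N1, N3, N5, N7, N8, N9, N10, N11, N13, N14}, which has 10 nodes.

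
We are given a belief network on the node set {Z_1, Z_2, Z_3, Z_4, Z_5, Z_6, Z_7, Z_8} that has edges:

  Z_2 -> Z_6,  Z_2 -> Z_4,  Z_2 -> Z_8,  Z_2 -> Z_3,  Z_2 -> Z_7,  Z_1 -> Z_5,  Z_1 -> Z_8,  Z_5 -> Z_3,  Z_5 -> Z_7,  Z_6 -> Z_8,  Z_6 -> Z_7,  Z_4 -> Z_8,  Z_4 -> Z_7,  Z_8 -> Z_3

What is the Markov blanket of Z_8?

{Z_1, Z_2, Z_3, Z_4, Z_5, Z_6}

Recall MB(v) = parents ∪ children ∪ spouses, where spouses are the other parents of v's children.
Pa(Z_8) = {Z_1, Z_2, Z_4, Z_6}.
Z_8 has child Z_3.
Other parents of Z_8's children:
  parents(Z_3) \ {Z_8} = {Z_2, Z_5}.
Union: {Z_1, Z_2, Z_4, Z_6} ∪ {Z_3} ∪ {Z_2, Z_5} = {Z_1, Z_2, Z_3, Z_4, Z_5, Z_6}.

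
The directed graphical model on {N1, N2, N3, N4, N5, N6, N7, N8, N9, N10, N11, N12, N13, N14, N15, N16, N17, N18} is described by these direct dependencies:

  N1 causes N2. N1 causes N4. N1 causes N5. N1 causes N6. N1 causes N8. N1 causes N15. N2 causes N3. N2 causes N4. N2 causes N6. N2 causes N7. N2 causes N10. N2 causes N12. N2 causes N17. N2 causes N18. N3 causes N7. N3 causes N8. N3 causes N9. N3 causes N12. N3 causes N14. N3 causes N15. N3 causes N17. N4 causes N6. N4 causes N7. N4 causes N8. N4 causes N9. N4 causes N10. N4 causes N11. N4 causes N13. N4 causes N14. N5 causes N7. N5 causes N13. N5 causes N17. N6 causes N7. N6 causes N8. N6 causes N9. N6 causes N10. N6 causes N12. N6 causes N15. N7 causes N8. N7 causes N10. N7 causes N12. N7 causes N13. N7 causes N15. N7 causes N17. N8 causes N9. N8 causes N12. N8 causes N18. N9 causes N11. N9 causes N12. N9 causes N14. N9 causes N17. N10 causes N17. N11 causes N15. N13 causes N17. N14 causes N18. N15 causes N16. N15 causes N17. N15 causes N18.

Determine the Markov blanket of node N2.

{N1, N3, N4, N5, N6, N7, N8, N9, N10, N12, N13, N14, N15, N17, N18}

Pa(N2) = {N1}.
N2 has children N3, N4, N6, N7, N10, N12, N17, N18.
For each child, the remaining parents (spouses of N2):
  N3 has no other parent.
  parents(N4) \ {N2} = {N1}.
  N6 also has parents N1, N4.
  N7's other parents are N3, N4, N5, N6.
  parents(N10) \ {N2} = {N4, N6, N7}.
  parents(N12) \ {N2} = {N3, N6, N7, N8, N9}.
  parents(N17) \ {N2} = {N3, N5, N7, N9, N10, N13, N15}.
  N18's other parents are N8, N14, N15.
MB(N2) = {N1, N3, N4, N5, N6, N7, N8, N9, N10, N12, N13, N14, N15, N17, N18}.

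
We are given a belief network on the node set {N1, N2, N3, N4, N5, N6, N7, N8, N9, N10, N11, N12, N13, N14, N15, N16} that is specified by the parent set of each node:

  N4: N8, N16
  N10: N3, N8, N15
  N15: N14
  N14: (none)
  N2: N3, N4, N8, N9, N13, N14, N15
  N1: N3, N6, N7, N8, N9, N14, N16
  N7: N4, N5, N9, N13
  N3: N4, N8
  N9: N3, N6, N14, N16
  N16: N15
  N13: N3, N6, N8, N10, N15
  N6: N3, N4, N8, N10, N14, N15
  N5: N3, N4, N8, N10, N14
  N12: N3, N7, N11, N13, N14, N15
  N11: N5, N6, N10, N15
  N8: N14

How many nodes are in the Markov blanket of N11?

The Markov blanket of a node is its parents, its children, and the other parents of its children.
N11's parents: N5, N6, N10, N15.
Children of N11: N12.
Parents of each child, excluding N11:
  N12: N3, N7, N13, N14, N15
MB(N11) = {N3, N5, N6, N7, N10, N12, N13, N14, N15}, which has 9 nodes.

9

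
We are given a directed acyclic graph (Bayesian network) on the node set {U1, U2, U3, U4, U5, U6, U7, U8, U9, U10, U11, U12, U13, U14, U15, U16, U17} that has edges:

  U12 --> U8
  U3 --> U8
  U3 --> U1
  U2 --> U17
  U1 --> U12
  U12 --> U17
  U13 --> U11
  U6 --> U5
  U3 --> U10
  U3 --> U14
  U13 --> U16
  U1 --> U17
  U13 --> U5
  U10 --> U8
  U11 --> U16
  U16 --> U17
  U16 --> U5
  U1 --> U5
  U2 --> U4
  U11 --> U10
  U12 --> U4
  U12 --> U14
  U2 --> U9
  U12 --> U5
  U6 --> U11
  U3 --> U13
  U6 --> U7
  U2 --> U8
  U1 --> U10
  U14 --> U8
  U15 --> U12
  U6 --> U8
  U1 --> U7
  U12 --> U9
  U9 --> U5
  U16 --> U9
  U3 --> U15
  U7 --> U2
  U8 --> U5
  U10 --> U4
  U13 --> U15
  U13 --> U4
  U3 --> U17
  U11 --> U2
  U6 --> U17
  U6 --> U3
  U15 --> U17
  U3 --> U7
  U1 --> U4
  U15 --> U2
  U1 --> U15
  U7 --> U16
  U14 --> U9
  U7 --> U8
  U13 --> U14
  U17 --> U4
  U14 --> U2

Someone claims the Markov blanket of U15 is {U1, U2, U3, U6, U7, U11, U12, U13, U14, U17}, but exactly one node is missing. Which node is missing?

U16

Parents of U15: U1, U3, U13.
U15's children: U2, U12, U17.
Other parents of U15's children:
  U12's other parent is U1.
  parents(U2) \ {U15} = {U7, U11, U14}.
  parents(U17) \ {U15} = {U1, U2, U3, U6, U12, U16}.
MB(U15) = {U1, U2, U3, U6, U7, U11, U12, U13, U14, U16, U17}.
Comparing with the claimed set, U16 is missing.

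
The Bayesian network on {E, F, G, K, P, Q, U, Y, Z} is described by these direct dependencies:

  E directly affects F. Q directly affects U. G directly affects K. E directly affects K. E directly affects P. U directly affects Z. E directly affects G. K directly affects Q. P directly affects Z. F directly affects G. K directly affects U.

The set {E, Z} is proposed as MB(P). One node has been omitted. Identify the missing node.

U

Children of P: Z.
P's parents: E.
For each child, the remaining parents (spouses of P):
  Z also has parent U.
MB(P) = {E, U, Z}.
Comparing with the claimed set, U is missing.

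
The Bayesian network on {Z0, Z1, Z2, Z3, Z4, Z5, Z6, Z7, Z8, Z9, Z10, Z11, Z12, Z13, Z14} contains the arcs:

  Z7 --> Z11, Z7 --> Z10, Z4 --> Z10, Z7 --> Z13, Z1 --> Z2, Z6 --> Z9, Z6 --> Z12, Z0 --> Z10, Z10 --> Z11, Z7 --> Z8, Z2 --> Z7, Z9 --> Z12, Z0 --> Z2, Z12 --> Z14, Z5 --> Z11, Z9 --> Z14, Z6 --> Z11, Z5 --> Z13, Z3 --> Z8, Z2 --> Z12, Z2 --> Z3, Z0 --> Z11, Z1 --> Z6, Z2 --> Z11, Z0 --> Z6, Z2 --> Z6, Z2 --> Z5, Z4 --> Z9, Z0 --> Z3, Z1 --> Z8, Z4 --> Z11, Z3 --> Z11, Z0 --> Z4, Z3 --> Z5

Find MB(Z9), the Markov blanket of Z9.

Pa(Z9) = {Z4, Z6}.
Children of Z9: Z12, Z14.
For each child, the remaining parents (spouses of Z9):
  parents(Z12) \ {Z9} = {Z2, Z6}.
  Z14 also has parent Z12.
So the Markov blanket of Z9 is {Z2, Z4, Z6, Z12, Z14}.

{Z2, Z4, Z6, Z12, Z14}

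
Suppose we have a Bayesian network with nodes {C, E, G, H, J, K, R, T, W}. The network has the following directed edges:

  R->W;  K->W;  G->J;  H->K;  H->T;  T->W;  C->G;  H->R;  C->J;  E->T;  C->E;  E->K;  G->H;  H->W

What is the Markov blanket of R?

The Markov blanket of a node is its parents, its children, and the other parents of its children.
R's children: W.
Pa(R) = {H}.
Other parents of R's children:
  W: H, K, T
MB(R) = {H, K, T, W}.

{H, K, T, W}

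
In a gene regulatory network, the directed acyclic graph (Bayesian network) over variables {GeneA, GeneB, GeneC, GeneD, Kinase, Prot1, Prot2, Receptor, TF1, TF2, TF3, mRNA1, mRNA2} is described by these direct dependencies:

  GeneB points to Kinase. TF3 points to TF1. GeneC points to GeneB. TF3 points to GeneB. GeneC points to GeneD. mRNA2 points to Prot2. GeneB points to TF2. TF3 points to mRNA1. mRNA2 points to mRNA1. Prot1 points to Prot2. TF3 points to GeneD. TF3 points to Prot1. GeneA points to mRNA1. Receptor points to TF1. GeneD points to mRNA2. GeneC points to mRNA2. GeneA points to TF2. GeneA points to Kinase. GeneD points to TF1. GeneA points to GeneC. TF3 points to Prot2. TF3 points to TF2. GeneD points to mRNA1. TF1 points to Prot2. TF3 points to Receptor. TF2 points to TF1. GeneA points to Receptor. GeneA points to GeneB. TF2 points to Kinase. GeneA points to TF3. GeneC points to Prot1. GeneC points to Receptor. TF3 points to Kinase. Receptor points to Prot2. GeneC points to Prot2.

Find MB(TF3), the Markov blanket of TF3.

The Markov blanket of a node is its parents, its children, and the other parents of its children.
Pa(TF3) = {GeneA}.
TF3 has children GeneB, GeneD, Kinase, Prot1, Prot2, Receptor, TF1, TF2, mRNA1.
Other parents of TF3's children:
  GeneB also has parents GeneA, GeneC.
  GeneD also has parent GeneC.
  TF2's other parents are GeneA, GeneB.
  parents(Prot1) \ {TF3} = {GeneC}.
  parents(Kinase) \ {TF3} = {GeneA, GeneB, TF2}.
  Receptor's other parents are GeneA, GeneC.
  parents(TF1) \ {TF3} = {GeneD, Receptor, TF2}.
  parents(Prot2) \ {TF3} = {GeneC, Prot1, Receptor, TF1, mRNA2}.
  mRNA1's other parents are GeneA, GeneD, mRNA2.
Taking the union gives {GeneA, GeneB, GeneC, GeneD, Kinase, Prot1, Prot2, Receptor, TF1, TF2, mRNA1, mRNA2}.

{GeneA, GeneB, GeneC, GeneD, Kinase, Prot1, Prot2, Receptor, TF1, TF2, mRNA1, mRNA2}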